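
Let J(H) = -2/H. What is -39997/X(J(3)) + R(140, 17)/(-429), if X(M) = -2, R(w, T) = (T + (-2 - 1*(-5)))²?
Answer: 17157913/858 ≈ 19998.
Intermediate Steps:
R(w, T) = (3 + T)² (R(w, T) = (T + (-2 + 5))² = (T + 3)² = (3 + T)²)
-39997/X(J(3)) + R(140, 17)/(-429) = -39997/(-2) + (3 + 17)²/(-429) = -39997*(-½) + 20²*(-1/429) = 39997/2 + 400*(-1/429) = 39997/2 - 400/429 = 17157913/858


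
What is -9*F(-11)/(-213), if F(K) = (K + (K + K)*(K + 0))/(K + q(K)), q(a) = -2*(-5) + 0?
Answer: -693/71 ≈ -9.7606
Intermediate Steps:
q(a) = 10 (q(a) = 10 + 0 = 10)
F(K) = (K + 2*K²)/(10 + K) (F(K) = (K + (K + K)*(K + 0))/(K + 10) = (K + (2*K)*K)/(10 + K) = (K + 2*K²)/(10 + K))
-9*F(-11)/(-213) = -9*(-11*(1 + 2*(-11))/(10 - 11))/(-213) = -9*(-11*(1 - 22)/(-1))*(-1)/213 = -9*(-11*(-1)*(-21))*(-1)/213 = -(-2079)*(-1)/213 = -9*77/71 = -693/71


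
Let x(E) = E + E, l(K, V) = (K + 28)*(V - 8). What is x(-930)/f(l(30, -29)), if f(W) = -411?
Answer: 620/137 ≈ 4.5255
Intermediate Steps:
l(K, V) = (-8 + V)*(28 + K) (l(K, V) = (28 + K)*(-8 + V) = (-8 + V)*(28 + K))
x(E) = 2*E
x(-930)/f(l(30, -29)) = (2*(-930))/(-411) = -1860*(-1/411) = 620/137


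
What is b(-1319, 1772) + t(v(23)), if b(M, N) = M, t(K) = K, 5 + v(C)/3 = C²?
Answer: 253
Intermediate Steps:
v(C) = -15 + 3*C²
b(-1319, 1772) + t(v(23)) = -1319 + (-15 + 3*23²) = -1319 + (-15 + 3*529) = -1319 + (-15 + 1587) = -1319 + 1572 = 253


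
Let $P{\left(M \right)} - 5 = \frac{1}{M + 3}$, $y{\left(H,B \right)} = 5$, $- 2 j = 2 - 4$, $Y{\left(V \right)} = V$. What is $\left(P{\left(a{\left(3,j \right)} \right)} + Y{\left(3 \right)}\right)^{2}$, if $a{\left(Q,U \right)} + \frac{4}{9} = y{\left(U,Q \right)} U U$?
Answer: $\frac{305809}{4624} \approx 66.135$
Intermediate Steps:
$j = 1$ ($j = - \frac{2 - 4}{2} = \left(- \frac{1}{2}\right) \left(-2\right) = 1$)
$a{\left(Q,U \right)} = - \frac{4}{9} + 5 U^{2}$ ($a{\left(Q,U \right)} = - \frac{4}{9} + 5 U U = - \frac{4}{9} + 5 U^{2}$)
$P{\left(M \right)} = 5 + \frac{1}{3 + M}$ ($P{\left(M \right)} = 5 + \frac{1}{M + 3} = 5 + \frac{1}{3 + M}$)
$\left(P{\left(a{\left(3,j \right)} \right)} + Y{\left(3 \right)}\right)^{2} = \left(\frac{16 + 5 \left(- \frac{4}{9} + 5 \cdot 1^{2}\right)}{3 - \left(\frac{4}{9} - 5 \cdot 1^{2}\right)} + 3\right)^{2} = \left(\frac{16 + 5 \left(- \frac{4}{9} + 5 \cdot 1\right)}{3 + \left(- \frac{4}{9} + 5 \cdot 1\right)} + 3\right)^{2} = \left(\frac{16 + 5 \left(- \frac{4}{9} + 5\right)}{3 + \left(- \frac{4}{9} + 5\right)} + 3\right)^{2} = \left(\frac{16 + 5 \cdot \frac{41}{9}}{3 + \frac{41}{9}} + 3\right)^{2} = \left(\frac{16 + \frac{205}{9}}{\frac{68}{9}} + 3\right)^{2} = \left(\frac{9}{68} \cdot \frac{349}{9} + 3\right)^{2} = \left(\frac{349}{68} + 3\right)^{2} = \left(\frac{553}{68}\right)^{2} = \frac{305809}{4624}$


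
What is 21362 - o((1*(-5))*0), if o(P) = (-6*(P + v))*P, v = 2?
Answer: 21362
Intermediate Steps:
o(P) = P*(-12 - 6*P) (o(P) = (-6*(P + 2))*P = (-6*(2 + P))*P = (-12 - 6*P)*P = P*(-12 - 6*P))
21362 - o((1*(-5))*0) = 21362 - (-6)*(1*(-5))*0*(2 + (1*(-5))*0) = 21362 - (-6)*(-5*0)*(2 - 5*0) = 21362 - (-6)*0*(2 + 0) = 21362 - (-6)*0*2 = 21362 - 1*0 = 21362 + 0 = 21362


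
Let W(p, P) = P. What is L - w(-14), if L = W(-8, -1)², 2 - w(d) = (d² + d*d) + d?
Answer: 377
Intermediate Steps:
w(d) = 2 - d - 2*d² (w(d) = 2 - ((d² + d*d) + d) = 2 - ((d² + d²) + d) = 2 - (2*d² + d) = 2 - (d + 2*d²) = 2 + (-d - 2*d²) = 2 - d - 2*d²)
L = 1 (L = (-1)² = 1)
L - w(-14) = 1 - (2 - 1*(-14) - 2*(-14)²) = 1 - (2 + 14 - 2*196) = 1 - (2 + 14 - 392) = 1 - 1*(-376) = 1 + 376 = 377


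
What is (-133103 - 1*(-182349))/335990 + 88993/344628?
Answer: 23436154279/57895780860 ≈ 0.40480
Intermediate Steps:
(-133103 - 1*(-182349))/335990 + 88993/344628 = (-133103 + 182349)*(1/335990) + 88993*(1/344628) = 49246*(1/335990) + 88993/344628 = 24623/167995 + 88993/344628 = 23436154279/57895780860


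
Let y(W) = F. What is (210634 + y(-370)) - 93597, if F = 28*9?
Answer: 117289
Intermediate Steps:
F = 252
y(W) = 252
(210634 + y(-370)) - 93597 = (210634 + 252) - 93597 = 210886 - 93597 = 117289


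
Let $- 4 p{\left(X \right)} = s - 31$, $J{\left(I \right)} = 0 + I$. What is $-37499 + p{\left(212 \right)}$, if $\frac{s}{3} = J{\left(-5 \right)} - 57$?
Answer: $- \frac{149779}{4} \approx -37445.0$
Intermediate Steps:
$J{\left(I \right)} = I$
$s = -186$ ($s = 3 \left(-5 - 57\right) = 3 \left(-62\right) = -186$)
$p{\left(X \right)} = \frac{217}{4}$ ($p{\left(X \right)} = - \frac{-186 - 31}{4} = \left(- \frac{1}{4}\right) \left(-217\right) = \frac{217}{4}$)
$-37499 + p{\left(212 \right)} = -37499 + \frac{217}{4} = - \frac{149779}{4}$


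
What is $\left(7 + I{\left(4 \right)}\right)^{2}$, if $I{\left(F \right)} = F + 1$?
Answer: $144$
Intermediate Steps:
$I{\left(F \right)} = 1 + F$
$\left(7 + I{\left(4 \right)}\right)^{2} = \left(7 + \left(1 + 4\right)\right)^{2} = \left(7 + 5\right)^{2} = 12^{2} = 144$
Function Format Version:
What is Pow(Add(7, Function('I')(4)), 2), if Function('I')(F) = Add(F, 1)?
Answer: 144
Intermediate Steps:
Function('I')(F) = Add(1, F)
Pow(Add(7, Function('I')(4)), 2) = Pow(Add(7, Add(1, 4)), 2) = Pow(Add(7, 5), 2) = Pow(12, 2) = 144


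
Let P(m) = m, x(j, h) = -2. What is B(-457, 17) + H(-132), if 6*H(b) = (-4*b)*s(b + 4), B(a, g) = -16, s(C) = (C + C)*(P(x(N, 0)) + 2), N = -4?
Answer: -16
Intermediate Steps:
s(C) = 0 (s(C) = (C + C)*(-2 + 2) = (2*C)*0 = 0)
H(b) = 0 (H(b) = (-4*b*0)/6 = (1/6)*0 = 0)
B(-457, 17) + H(-132) = -16 + 0 = -16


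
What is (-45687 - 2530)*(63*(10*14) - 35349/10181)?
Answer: -4328009560407/10181 ≈ -4.2511e+8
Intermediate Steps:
(-45687 - 2530)*(63*(10*14) - 35349/10181) = -48217*(63*140 - 35349*1/10181) = -48217*(8820 - 35349/10181) = -48217*89761071/10181 = -4328009560407/10181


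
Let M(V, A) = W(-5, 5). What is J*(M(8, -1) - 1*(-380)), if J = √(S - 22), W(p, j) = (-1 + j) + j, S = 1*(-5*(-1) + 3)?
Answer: 389*I*√14 ≈ 1455.5*I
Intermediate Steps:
S = 8 (S = 1*(5 + 3) = 1*8 = 8)
W(p, j) = -1 + 2*j
M(V, A) = 9 (M(V, A) = -1 + 2*5 = -1 + 10 = 9)
J = I*√14 (J = √(8 - 22) = √(-14) = I*√14 ≈ 3.7417*I)
J*(M(8, -1) - 1*(-380)) = (I*√14)*(9 - 1*(-380)) = (I*√14)*(9 + 380) = (I*√14)*389 = 389*I*√14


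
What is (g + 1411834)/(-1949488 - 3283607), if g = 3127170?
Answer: -4539004/5233095 ≈ -0.86736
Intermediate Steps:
(g + 1411834)/(-1949488 - 3283607) = (3127170 + 1411834)/(-1949488 - 3283607) = 4539004/(-5233095) = 4539004*(-1/5233095) = -4539004/5233095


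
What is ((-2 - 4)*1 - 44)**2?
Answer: 2500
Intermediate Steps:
((-2 - 4)*1 - 44)**2 = (-6*1 - 44)**2 = (-6 - 44)**2 = (-50)**2 = 2500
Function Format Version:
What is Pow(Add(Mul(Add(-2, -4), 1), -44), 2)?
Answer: 2500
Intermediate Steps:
Pow(Add(Mul(Add(-2, -4), 1), -44), 2) = Pow(Add(Mul(-6, 1), -44), 2) = Pow(Add(-6, -44), 2) = Pow(-50, 2) = 2500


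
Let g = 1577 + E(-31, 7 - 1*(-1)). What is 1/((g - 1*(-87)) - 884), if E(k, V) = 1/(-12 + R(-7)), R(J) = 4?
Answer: 8/6239 ≈ 0.0012823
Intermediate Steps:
E(k, V) = -1/8 (E(k, V) = 1/(-12 + 4) = 1/(-8) = -1/8)
g = 12615/8 (g = 1577 - 1/8 = 12615/8 ≈ 1576.9)
1/((g - 1*(-87)) - 884) = 1/((12615/8 - 1*(-87)) - 884) = 1/((12615/8 + 87) - 884) = 1/(13311/8 - 884) = 1/(6239/8) = 8/6239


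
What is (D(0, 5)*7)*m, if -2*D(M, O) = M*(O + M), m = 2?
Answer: 0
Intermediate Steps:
D(M, O) = -M*(M + O)/2 (D(M, O) = -M*(O + M)/2 = -M*(M + O)/2)
(D(0, 5)*7)*m = (-1/2*0*(0 + 5)*7)*2 = (-1/2*0*5*7)*2 = (0*7)*2 = 0*2 = 0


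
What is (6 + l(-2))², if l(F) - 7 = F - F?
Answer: 169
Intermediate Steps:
l(F) = 7 (l(F) = 7 + (F - F) = 7 + 0 = 7)
(6 + l(-2))² = (6 + 7)² = 13² = 169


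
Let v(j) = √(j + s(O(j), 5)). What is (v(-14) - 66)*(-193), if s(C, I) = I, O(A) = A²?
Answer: 12738 - 579*I ≈ 12738.0 - 579.0*I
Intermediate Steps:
v(j) = √(5 + j) (v(j) = √(j + 5) = √(5 + j))
(v(-14) - 66)*(-193) = (√(5 - 14) - 66)*(-193) = (√(-9) - 66)*(-193) = (3*I - 66)*(-193) = (-66 + 3*I)*(-193) = 12738 - 579*I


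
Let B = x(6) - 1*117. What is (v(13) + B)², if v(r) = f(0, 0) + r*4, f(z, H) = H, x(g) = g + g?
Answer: 2809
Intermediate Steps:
x(g) = 2*g
v(r) = 4*r (v(r) = 0 + r*4 = 0 + 4*r = 4*r)
B = -105 (B = 2*6 - 1*117 = 12 - 117 = -105)
(v(13) + B)² = (4*13 - 105)² = (52 - 105)² = (-53)² = 2809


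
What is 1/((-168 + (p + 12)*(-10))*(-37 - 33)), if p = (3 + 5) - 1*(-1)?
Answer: 1/26460 ≈ 3.7793e-5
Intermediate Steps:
p = 9 (p = 8 + 1 = 9)
1/((-168 + (p + 12)*(-10))*(-37 - 33)) = 1/((-168 + (9 + 12)*(-10))*(-37 - 33)) = 1/((-168 + 21*(-10))*(-70)) = 1/((-168 - 210)*(-70)) = 1/(-378*(-70)) = 1/26460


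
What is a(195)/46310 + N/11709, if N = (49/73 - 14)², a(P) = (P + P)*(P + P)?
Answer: 953446641809/288961715691 ≈ 3.2996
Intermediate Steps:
a(P) = 4*P² (a(P) = (2*P)*(2*P) = 4*P²)
N = 946729/5329 (N = (49*(1/73) - 14)² = (49/73 - 14)² = (-973/73)² = 946729/5329 ≈ 177.66)
a(195)/46310 + N/11709 = (4*195²)/46310 + (946729/5329)/11709 = (4*38025)*(1/46310) + (946729/5329)*(1/11709) = 152100*(1/46310) + 946729/62397261 = 15210/4631 + 946729/62397261 = 953446641809/288961715691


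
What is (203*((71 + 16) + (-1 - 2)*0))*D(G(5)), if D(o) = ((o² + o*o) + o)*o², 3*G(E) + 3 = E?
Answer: 329672/27 ≈ 12210.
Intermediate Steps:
G(E) = -1 + E/3
D(o) = o²*(o + 2*o²) (D(o) = ((o² + o²) + o)*o² = (2*o² + o)*o² = (o + 2*o²)*o² = o²*(o + 2*o²))
(203*((71 + 16) + (-1 - 2)*0))*D(G(5)) = (203*((71 + 16) + (-1 - 2)*0))*((-1 + (⅓)*5)³*(1 + 2*(-1 + (⅓)*5))) = (203*(87 - 3*0))*((-1 + 5/3)³*(1 + 2*(-1 + 5/3))) = (203*(87 + 0))*((⅔)³*(1 + 2*(⅔))) = (203*87)*(8*(1 + 4/3)/27) = 17661*((8/27)*(7/3)) = 17661*(56/81) = 329672/27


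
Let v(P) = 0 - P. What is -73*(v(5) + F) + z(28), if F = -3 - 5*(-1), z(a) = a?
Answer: 247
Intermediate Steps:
v(P) = -P
F = 2 (F = -3 + 5 = 2)
-73*(v(5) + F) + z(28) = -73*(-1*5 + 2) + 28 = -73*(-5 + 2) + 28 = -73*(-3) + 28 = 219 + 28 = 247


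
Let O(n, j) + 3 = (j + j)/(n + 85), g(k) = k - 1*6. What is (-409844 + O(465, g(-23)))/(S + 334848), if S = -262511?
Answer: -112707954/19892675 ≈ -5.6658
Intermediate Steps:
g(k) = -6 + k (g(k) = k - 6 = -6 + k)
O(n, j) = -3 + 2*j/(85 + n) (O(n, j) = -3 + (j + j)/(n + 85) = -3 + (2*j)/(85 + n) = -3 + 2*j/(85 + n))
(-409844 + O(465, g(-23)))/(S + 334848) = (-409844 + (-255 - 3*465 + 2*(-6 - 23))/(85 + 465))/(-262511 + 334848) = (-409844 + (-255 - 1395 + 2*(-29))/550)/72337 = (-409844 + (-255 - 1395 - 58)/550)*(1/72337) = (-409844 + (1/550)*(-1708))*(1/72337) = (-409844 - 854/275)*(1/72337) = -112707954/275*1/72337 = -112707954/19892675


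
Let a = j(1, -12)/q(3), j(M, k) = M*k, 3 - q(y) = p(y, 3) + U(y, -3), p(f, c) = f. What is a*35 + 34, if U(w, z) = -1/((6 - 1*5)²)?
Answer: -386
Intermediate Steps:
U(w, z) = -1 (U(w, z) = -1/((6 - 5)²) = -1/(1²) = -1/1 = -1*1 = -1)
q(y) = 4 - y (q(y) = 3 - (y - 1) = 3 - (-1 + y) = 3 + (1 - y) = 4 - y)
a = -12 (a = (1*(-12))/(4 - 1*3) = -12/(4 - 3) = -12/1 = -12*1 = -12)
a*35 + 34 = -12*35 + 34 = -420 + 34 = -386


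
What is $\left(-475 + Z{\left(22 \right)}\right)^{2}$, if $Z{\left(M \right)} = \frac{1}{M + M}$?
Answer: $\frac{436768201}{1936} \approx 2.256 \cdot 10^{5}$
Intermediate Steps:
$Z{\left(M \right)} = \frac{1}{2 M}$
$\left(-475 + Z{\left(22 \right)}\right)^{2} = \left(-475 + \frac{1}{2 \cdot 22}\right)^{2} = \left(-475 + \frac{1}{2} \cdot \frac{1}{22}\right)^{2} = \left(-475 + \frac{1}{44}\right)^{2} = \left(- \frac{20899}{44}\right)^{2} = \frac{436768201}{1936}$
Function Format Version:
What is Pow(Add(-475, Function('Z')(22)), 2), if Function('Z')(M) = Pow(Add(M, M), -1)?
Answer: Rational(436768201, 1936) ≈ 2.2560e+5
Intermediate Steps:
Function('Z')(M) = Mul(Rational(1, 2), Pow(M, -1)) (Function('Z')(M) = Pow(Mul(2, M), -1) = Mul(Rational(1, 2), Pow(M, -1)))
Pow(Add(-475, Function('Z')(22)), 2) = Pow(Add(-475, Mul(Rational(1, 2), Pow(22, -1))), 2) = Pow(Add(-475, Mul(Rational(1, 2), Rational(1, 22))), 2) = Pow(Add(-475, Rational(1, 44)), 2) = Pow(Rational(-20899, 44), 2) = Rational(436768201, 1936)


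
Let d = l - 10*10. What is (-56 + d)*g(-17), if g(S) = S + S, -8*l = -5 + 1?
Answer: 5287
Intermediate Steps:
l = ½ (l = -(-5 + 1)/8 = -⅛*(-4) = ½ ≈ 0.50000)
g(S) = 2*S
d = -199/2 (d = ½ - 10*10 = ½ - 100 = -199/2 ≈ -99.500)
(-56 + d)*g(-17) = (-56 - 199/2)*(2*(-17)) = -311/2*(-34) = 5287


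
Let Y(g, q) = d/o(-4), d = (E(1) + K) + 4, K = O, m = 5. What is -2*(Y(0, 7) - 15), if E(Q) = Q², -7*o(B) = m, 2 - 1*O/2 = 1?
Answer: 248/5 ≈ 49.600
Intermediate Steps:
O = 2 (O = 4 - 2*1 = 4 - 2 = 2)
o(B) = -5/7 (o(B) = -⅐*5 = -5/7)
K = 2
d = 7 (d = (1² + 2) + 4 = (1 + 2) + 4 = 3 + 4 = 7)
Y(g, q) = -49/5 (Y(g, q) = 7/(-5/7) = 7*(-7/5) = -49/5)
-2*(Y(0, 7) - 15) = -2*(-49/5 - 15) = -2*(-124/5) = 248/5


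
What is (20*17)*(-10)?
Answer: -3400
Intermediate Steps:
(20*17)*(-10) = 340*(-10) = -3400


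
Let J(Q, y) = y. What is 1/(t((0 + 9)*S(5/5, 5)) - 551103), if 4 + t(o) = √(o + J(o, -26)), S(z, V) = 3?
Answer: -1/551106 ≈ -1.8145e-6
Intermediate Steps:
t(o) = -4 + √(-26 + o) (t(o) = -4 + √(o - 26) = -4 + √(-26 + o))
1/(t((0 + 9)*S(5/5, 5)) - 551103) = 1/((-4 + √(-26 + (0 + 9)*3)) - 551103) = 1/((-4 + √(-26 + 9*3)) - 551103) = 1/((-4 + √(-26 + 27)) - 551103) = 1/((-4 + √1) - 551103) = 1/((-4 + 1) - 551103) = 1/(-3 - 551103) = 1/(-551106) = -1/551106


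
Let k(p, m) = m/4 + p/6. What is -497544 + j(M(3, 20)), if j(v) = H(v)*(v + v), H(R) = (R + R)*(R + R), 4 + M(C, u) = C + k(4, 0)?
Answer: -13433696/27 ≈ -4.9754e+5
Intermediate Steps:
k(p, m) = m/4 + p/6 (k(p, m) = m*(1/4) + p*(1/6) = m/4 + p/6)
M(C, u) = -10/3 + C (M(C, u) = -4 + (C + ((1/4)*0 + (1/6)*4)) = -4 + (C + (0 + 2/3)) = -4 + (C + 2/3) = -4 + (2/3 + C) = -10/3 + C)
H(R) = 4*R**2 (H(R) = (2*R)*(2*R) = 4*R**2)
j(v) = 8*v**3 (j(v) = (4*v**2)*(v + v) = (4*v**2)*(2*v) = 8*v**3)
-497544 + j(M(3, 20)) = -497544 + 8*(-10/3 + 3)**3 = -497544 + 8*(-1/3)**3 = -497544 + 8*(-1/27) = -497544 - 8/27 = -13433696/27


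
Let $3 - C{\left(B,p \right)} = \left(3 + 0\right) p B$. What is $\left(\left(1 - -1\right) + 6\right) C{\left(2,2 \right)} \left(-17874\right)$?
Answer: $1286928$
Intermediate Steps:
$C{\left(B,p \right)} = 3 - 3 B p$ ($C{\left(B,p \right)} = 3 - \left(3 + 0\right) p B = 3 - 3 B p$)
$\left(\left(1 - -1\right) + 6\right) C{\left(2,2 \right)} \left(-17874\right) = \left(\left(1 - -1\right) + 6\right) \left(3 - 6 \cdot 2\right) \left(-17874\right) = \left(\left(1 + 1\right) + 6\right) \left(3 - 12\right) \left(-17874\right) = \left(2 + 6\right) \left(-9\right) \left(-17874\right) = 8 \left(-9\right) \left(-17874\right) = \left(-72\right) \left(-17874\right) = 1286928$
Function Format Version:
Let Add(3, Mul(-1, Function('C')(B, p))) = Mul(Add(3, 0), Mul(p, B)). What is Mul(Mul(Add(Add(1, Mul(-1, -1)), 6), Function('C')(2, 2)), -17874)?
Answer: 1286928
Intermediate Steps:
Function('C')(B, p) = Add(3, Mul(-3, B, p)) (Function('C')(B, p) = Add(3, Mul(-1, Mul(Add(3, 0), Mul(p, B)))) = Add(3, Mul(-1, Mul(3, Mul(B, p)))) = Add(3, Mul(-1, Mul(3, B, p))) = Add(3, Mul(-3, B, p)))
Mul(Mul(Add(Add(1, Mul(-1, -1)), 6), Function('C')(2, 2)), -17874) = Mul(Mul(Add(Add(1, Mul(-1, -1)), 6), Add(3, Mul(-3, 2, 2))), -17874) = Mul(Mul(Add(Add(1, 1), 6), Add(3, -12)), -17874) = Mul(Mul(Add(2, 6), -9), -17874) = Mul(Mul(8, -9), -17874) = Mul(-72, -17874) = 1286928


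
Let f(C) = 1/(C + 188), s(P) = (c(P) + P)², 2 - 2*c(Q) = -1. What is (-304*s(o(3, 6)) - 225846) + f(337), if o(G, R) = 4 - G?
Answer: -119566649/525 ≈ -2.2775e+5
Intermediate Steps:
c(Q) = 3/2 (c(Q) = 1 - ½*(-1) = 1 + ½ = 3/2)
s(P) = (3/2 + P)²
f(C) = 1/(188 + C)
(-304*s(o(3, 6)) - 225846) + f(337) = (-76*(3 + 2*(4 - 1*3))² - 225846) + 1/(188 + 337) = (-76*(3 + 2*(4 - 3))² - 225846) + 1/525 = (-76*(3 + 2*1)² - 225846) + 1/525 = (-76*(3 + 2)² - 225846) + 1/525 = (-76*5² - 225846) + 1/525 = (-76*25 - 225846) + 1/525 = (-304*25/4 - 225846) + 1/525 = (-1900 - 225846) + 1/525 = -227746 + 1/525 = -119566649/525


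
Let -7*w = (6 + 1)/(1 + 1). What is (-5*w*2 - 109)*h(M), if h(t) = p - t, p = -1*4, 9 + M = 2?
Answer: -312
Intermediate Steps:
M = -7 (M = -9 + 2 = -7)
p = -4
w = -1/2 (w = -(6 + 1)/(7*(1 + 1)) = -1/2 ≈ -0.50000)
h(t) = -4 - t
(-5*w*2 - 109)*h(M) = (-5*(-1/2)*2 - 109)*(-4 - 1*(-7)) = ((5/2)*2 - 109)*(-4 + 7) = (5 - 109)*3 = -104*3 = -312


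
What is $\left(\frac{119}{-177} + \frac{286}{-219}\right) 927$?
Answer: $- \frac{7898349}{4307} \approx -1833.8$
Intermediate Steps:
$\left(\frac{119}{-177} + \frac{286}{-219}\right) 927 = \left(119 \left(- \frac{1}{177}\right) + 286 \left(- \frac{1}{219}\right)\right) 927 = \left(- \frac{119}{177} - \frac{286}{219}\right) 927 = \left(- \frac{25561}{12921}\right) 927 = - \frac{7898349}{4307}$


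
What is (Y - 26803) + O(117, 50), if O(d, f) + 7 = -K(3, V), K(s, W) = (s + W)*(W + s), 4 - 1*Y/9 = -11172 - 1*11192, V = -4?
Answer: 174501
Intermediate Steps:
Y = 201312 (Y = 36 - 9*(-11172 - 1*11192) = 36 - 9*(-11172 - 11192) = 36 - 9*(-22364) = 36 + 201276 = 201312)
K(s, W) = (W + s)² (K(s, W) = (W + s)*(W + s) = (W + s)²)
O(d, f) = -8 (O(d, f) = -7 - (-4 + 3)² = -7 - 1*(-1)² = -7 - 1*1 = -7 - 1 = -8)
(Y - 26803) + O(117, 50) = (201312 - 26803) - 8 = 174509 - 8 = 174501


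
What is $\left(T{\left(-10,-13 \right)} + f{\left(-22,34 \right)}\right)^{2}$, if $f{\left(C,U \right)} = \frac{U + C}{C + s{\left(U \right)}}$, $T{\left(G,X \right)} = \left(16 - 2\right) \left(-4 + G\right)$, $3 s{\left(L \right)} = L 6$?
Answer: $\frac{20268004}{529} \approx 38314.0$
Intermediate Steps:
$s{\left(L \right)} = 2 L$ ($s{\left(L \right)} = \frac{L 6}{3} = \frac{6 L}{3} = 2 L$)
$T{\left(G,X \right)} = -56 + 14 G$ ($T{\left(G,X \right)} = 14 \left(-4 + G\right) = -56 + 14 G$)
$f{\left(C,U \right)} = \frac{C + U}{C + 2 U}$ ($f{\left(C,U \right)} = \frac{U + C}{C + 2 U} = \frac{C + U}{C + 2 U}$)
$\left(T{\left(-10,-13 \right)} + f{\left(-22,34 \right)}\right)^{2} = \left(\left(-56 + 14 \left(-10\right)\right) + \frac{-22 + 34}{-22 + 2 \cdot 34}\right)^{2} = \left(\left(-56 - 140\right) + \frac{1}{-22 + 68} \cdot 12\right)^{2} = \left(-196 + \frac{1}{46} \cdot 12\right)^{2} = \left(-196 + \frac{6}{23}\right)^{2} = \left(- \frac{4502}{23}\right)^{2} = \frac{20268004}{529}$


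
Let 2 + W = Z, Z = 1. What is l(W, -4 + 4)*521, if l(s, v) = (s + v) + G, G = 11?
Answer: 5210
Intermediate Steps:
W = -1 (W = -2 + 1 = -1)
l(s, v) = 11 + s + v (l(s, v) = (s + v) + 11 = 11 + s + v)
l(W, -4 + 4)*521 = (11 - 1 + (-4 + 4))*521 = (11 - 1 + 0)*521 = 10*521 = 5210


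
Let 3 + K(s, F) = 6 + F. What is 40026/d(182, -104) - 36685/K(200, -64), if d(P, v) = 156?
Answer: 1360741/1586 ≈ 857.97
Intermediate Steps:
K(s, F) = 3 + F (K(s, F) = -3 + (6 + F) = 3 + F)
40026/d(182, -104) - 36685/K(200, -64) = 40026/156 - 36685/(3 - 64) = 40026*(1/156) - 36685/(-61) = 6671/26 - 36685*(-1/61) = 6671/26 + 36685/61 = 1360741/1586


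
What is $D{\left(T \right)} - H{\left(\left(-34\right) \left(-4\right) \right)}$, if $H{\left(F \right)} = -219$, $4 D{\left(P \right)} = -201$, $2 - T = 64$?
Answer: $\frac{675}{4} \approx 168.75$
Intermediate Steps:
$T = -62$ ($T = 2 - 64 = -62$)
$D{\left(P \right)} = - \frac{201}{4}$ ($D{\left(P \right)} = \frac{1}{4} \left(-201\right) = - \frac{201}{4}$)
$D{\left(T \right)} - H{\left(\left(-34\right) \left(-4\right) \right)} = - \frac{201}{4} - -219 = - \frac{201}{4} + 219 = \frac{675}{4}$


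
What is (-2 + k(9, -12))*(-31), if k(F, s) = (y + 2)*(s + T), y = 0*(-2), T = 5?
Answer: 496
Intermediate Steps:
y = 0
k(F, s) = 10 + 2*s (k(F, s) = (0 + 2)*(s + 5) = 2*(5 + s) = 10 + 2*s)
(-2 + k(9, -12))*(-31) = (-2 + (10 + 2*(-12)))*(-31) = (-2 + (10 - 24))*(-31) = (-2 - 14)*(-31) = -16*(-31) = 496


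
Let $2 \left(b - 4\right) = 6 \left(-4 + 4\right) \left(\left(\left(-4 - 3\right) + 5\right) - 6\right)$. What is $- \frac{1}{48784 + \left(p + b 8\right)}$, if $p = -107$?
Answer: $- \frac{1}{48709} \approx -2.053 \cdot 10^{-5}$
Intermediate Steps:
$b = 4$ ($b = 4 + \frac{6 \left(-4 + 4\right) \left(\left(\left(-4 - 3\right) + 5\right) - 6\right)}{2} = 4 + \frac{6 \cdot 0 \left(\left(-7 + 5\right) - 6\right)}{2} = 4 + \frac{0 \left(-2 - 6\right)}{2} = 4 + \frac{0 \left(-8\right)}{2} = 4 + \frac{1}{2} \cdot 0 = 4 + 0 = 4$)
$- \frac{1}{48784 + \left(p + b 8\right)} = - \frac{1}{48784 + \left(-107 + 4 \cdot 8\right)} = - \frac{1}{48784 + \left(-107 + 32\right)} = - \frac{1}{48784 - 75} = - \frac{1}{48709}$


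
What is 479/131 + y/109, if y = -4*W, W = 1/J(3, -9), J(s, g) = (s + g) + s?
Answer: 157157/42837 ≈ 3.6687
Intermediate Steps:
J(s, g) = g + 2*s (J(s, g) = (g + s) + s = g + 2*s)
W = -1/3 (W = 1/(-9 + 2*3) = 1/(-9 + 6) = 1/(-3) = -1/3 ≈ -0.33333)
y = 4/3 (y = -4*(-1/3) = 4/3 ≈ 1.3333)
479/131 + y/109 = 479/131 + (4/3)/109 = 479*(1/131) + (4/3)*(1/109) = 479/131 + 4/327 = 157157/42837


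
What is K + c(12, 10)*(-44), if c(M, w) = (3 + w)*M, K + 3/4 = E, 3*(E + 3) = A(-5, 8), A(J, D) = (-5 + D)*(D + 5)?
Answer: -27419/4 ≈ -6854.8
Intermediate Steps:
A(J, D) = (-5 + D)*(5 + D)
E = 10 (E = -3 + (-25 + 8²)/3 = -3 + (-25 + 64)/3 = -3 + (⅓)*39 = -3 + 13 = 10)
K = 37/4 (K = -¾ + 10 = 37/4 ≈ 9.2500)
c(M, w) = M*(3 + w)
K + c(12, 10)*(-44) = 37/4 + (12*(3 + 10))*(-44) = 37/4 + (12*13)*(-44) = 37/4 + 156*(-44) = 37/4 - 6864 = -27419/4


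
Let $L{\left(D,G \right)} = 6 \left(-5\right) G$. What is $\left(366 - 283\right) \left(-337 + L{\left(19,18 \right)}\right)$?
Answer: $-72791$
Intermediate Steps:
$L{\left(D,G \right)} = - 30 G$
$\left(366 - 283\right) \left(-337 + L{\left(19,18 \right)}\right) = \left(366 - 283\right) \left(-337 - 540\right) = 83 \left(-337 - 540\right) = 83 \left(-877\right) = -72791$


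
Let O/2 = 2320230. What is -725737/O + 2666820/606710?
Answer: 7062106297/1665925140 ≈ 4.2392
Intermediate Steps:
O = 4640460 (O = 2*2320230 = 4640460)
-725737/O + 2666820/606710 = -725737/4640460 + 2666820/606710 = -725737*1/4640460 + 2666820*(1/606710) = -725737/4640460 + 1578/359 = 7062106297/1665925140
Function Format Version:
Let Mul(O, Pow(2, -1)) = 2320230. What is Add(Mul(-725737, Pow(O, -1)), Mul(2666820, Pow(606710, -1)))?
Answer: Rational(7062106297, 1665925140) ≈ 4.2392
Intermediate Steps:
O = 4640460 (O = Mul(2, 2320230) = 4640460)
Add(Mul(-725737, Pow(O, -1)), Mul(2666820, Pow(606710, -1))) = Add(Mul(-725737, Pow(4640460, -1)), Mul(2666820, Pow(606710, -1))) = Add(Mul(-725737, Rational(1, 4640460)), Mul(2666820, Rational(1, 606710))) = Add(Rational(-725737, 4640460), Rational(1578, 359)) = Rational(7062106297, 1665925140)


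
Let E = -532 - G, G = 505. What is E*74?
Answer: -76738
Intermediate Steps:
E = -1037 (E = -532 - 1*505 = -532 - 505 = -1037)
E*74 = -1037*74 = -76738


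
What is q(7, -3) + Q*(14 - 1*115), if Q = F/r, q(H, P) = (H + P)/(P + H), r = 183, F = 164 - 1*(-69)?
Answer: -23350/183 ≈ -127.60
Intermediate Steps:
F = 233 (F = 164 + 69 = 233)
q(H, P) = 1 (q(H, P) = (H + P)/(H + P) = 1)
Q = 233/183 ≈ 1.2732
q(7, -3) + Q*(14 - 1*115) = 1 + 233*(14 - 1*115)/183 = 1 + 233*(14 - 115)/183 = 1 + (233/183)*(-101) = 1 - 23533/183 = -23350/183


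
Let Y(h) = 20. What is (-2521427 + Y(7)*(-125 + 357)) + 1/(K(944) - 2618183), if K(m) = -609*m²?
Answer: -1372454304457510/545320007 ≈ -2.5168e+6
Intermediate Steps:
(-2521427 + Y(7)*(-125 + 357)) + 1/(K(944) - 2618183) = (-2521427 + 20*(-125 + 357)) + 1/(-609*944² - 2618183) = (-2521427 + 20*232) + 1/(-609*891136 - 2618183) = (-2521427 + 4640) + 1/(-542701824 - 2618183) = -2516787 + 1/(-545320007) = -2516787 - 1/545320007 = -1372454304457510/545320007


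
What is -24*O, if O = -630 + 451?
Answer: 4296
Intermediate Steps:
O = -179
-24*O = -24*(-179) = 4296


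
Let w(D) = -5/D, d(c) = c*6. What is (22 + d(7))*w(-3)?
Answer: 320/3 ≈ 106.67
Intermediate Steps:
d(c) = 6*c
(22 + d(7))*w(-3) = (22 + 6*7)*(-5/(-3)) = (22 + 42)*(-5*(-1/3)) = 64*(5/3) = 320/3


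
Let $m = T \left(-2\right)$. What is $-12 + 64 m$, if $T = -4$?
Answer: $500$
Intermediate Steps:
$m = 8$ ($m = \left(-4\right) \left(-2\right) = 8$)
$-12 + 64 m = -12 + 64 \cdot 8 = -12 + 512 = 500$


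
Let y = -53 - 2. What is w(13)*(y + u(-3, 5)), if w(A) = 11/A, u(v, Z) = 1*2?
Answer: -583/13 ≈ -44.846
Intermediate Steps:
u(v, Z) = 2
y = -55
w(13)*(y + u(-3, 5)) = (11/13)*(-55 + 2) = (11*(1/13))*(-53) = (11/13)*(-53) = -583/13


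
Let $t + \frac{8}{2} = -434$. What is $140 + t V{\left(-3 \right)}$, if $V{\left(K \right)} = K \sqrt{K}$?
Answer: $140 + 1314 i \sqrt{3} \approx 140.0 + 2275.9 i$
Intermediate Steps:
$t = -438$ ($t = -4 - 434 = -438$)
$V{\left(K \right)} = K^{\frac{3}{2}}$
$140 + t V{\left(-3 \right)} = 140 - 438 \left(-3\right)^{\frac{3}{2}} = 140 - 438 \left(- 3 i \sqrt{3}\right) = 140 + 1314 i \sqrt{3}$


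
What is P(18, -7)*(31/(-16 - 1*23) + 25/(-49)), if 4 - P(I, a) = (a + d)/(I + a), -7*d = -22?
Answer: -835490/147147 ≈ -5.6779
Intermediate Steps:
d = 22/7 (d = -⅐*(-22) = 22/7 ≈ 3.1429)
P(I, a) = 4 - (22/7 + a)/(I + a) (P(I, a) = 4 - (a + 22/7)/(I + a) = 4 - (22/7 + a)/(I + a))
P(18, -7)*(31/(-16 - 1*23) + 25/(-49)) = ((-22/7 + 3*(-7) + 4*18)/(18 - 7))*(31/(-16 - 1*23) + 25/(-49)) = ((-22/7 - 21 + 72)/11)*(31/(-16 - 23) + 25*(-1/49)) = ((1/11)*(335/7))*(31/(-39) - 25/49) = 335*(31*(-1/39) - 25/49)/77 = 335*(-31/39 - 25/49)/77 = (335/77)*(-2494/1911) = -835490/147147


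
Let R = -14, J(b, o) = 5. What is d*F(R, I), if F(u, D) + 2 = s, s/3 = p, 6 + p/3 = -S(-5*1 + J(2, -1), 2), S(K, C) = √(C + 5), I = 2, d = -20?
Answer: 1120 + 180*√7 ≈ 1596.2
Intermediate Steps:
S(K, C) = √(5 + C)
p = -18 - 3*√7 (p = -18 + 3*(-√(5 + 2)) = -18 + 3*(-√7) = -18 - 3*√7 ≈ -25.937)
s = -54 - 9*√7 (s = 3*(-18 - 3*√7) = -54 - 9*√7 ≈ -77.812)
F(u, D) = -56 - 9*√7 (F(u, D) = -2 + (-54 - 9*√7) = -56 - 9*√7)
d*F(R, I) = -20*(-56 - 9*√7) = 1120 + 180*√7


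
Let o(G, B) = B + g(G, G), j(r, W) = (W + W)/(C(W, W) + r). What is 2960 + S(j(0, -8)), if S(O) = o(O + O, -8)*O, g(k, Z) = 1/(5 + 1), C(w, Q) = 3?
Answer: 27016/9 ≈ 3001.8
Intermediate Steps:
g(k, Z) = ⅙ (g(k, Z) = 1/6 = ⅙)
j(r, W) = 2*W/(3 + r) (j(r, W) = (W + W)/(3 + r) = (2*W)/(3 + r) = 2*W/(3 + r))
o(G, B) = ⅙ + B (o(G, B) = B + ⅙ = ⅙ + B)
S(O) = -47*O/6 (S(O) = (⅙ - 8)*O = -47*O/6)
2960 + S(j(0, -8)) = 2960 - 47*(-8)/(3*(3 + 0)) = 2960 - 47*(-8)/(3*3) = 2960 - 47/6*(-16/3) = 2960 + 376/9 = 27016/9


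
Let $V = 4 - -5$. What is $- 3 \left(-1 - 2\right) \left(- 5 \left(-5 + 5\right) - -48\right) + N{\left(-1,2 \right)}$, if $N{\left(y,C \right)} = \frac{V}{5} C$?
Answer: $\frac{2178}{5} \approx 435.6$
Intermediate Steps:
$V = 9$ ($V = 4 + 5 = 9$)
$N{\left(y,C \right)} = \frac{9 C}{5}$ ($N{\left(y,C \right)} = \frac{9}{5} C = 9 \cdot \frac{1}{5} C = \frac{9 C}{5}$)
$- 3 \left(-1 - 2\right) \left(- 5 \left(-5 + 5\right) - -48\right) + N{\left(-1,2 \right)} = - 3 \left(-1 - 2\right) \left(- 5 \left(-5 + 5\right) - -48\right) + \frac{9}{5} \cdot 2 = \left(-3\right) \left(-3\right) \left(\left(-5\right) 0 + 48\right) + \frac{18}{5} = 9 \left(0 + 48\right) + \frac{18}{5} = 9 \cdot 48 + \frac{18}{5} = 432 + \frac{18}{5} = \frac{2178}{5}$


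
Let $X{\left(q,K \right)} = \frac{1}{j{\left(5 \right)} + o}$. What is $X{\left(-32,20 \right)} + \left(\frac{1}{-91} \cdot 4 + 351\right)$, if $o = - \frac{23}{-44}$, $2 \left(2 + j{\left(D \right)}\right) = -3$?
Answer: $\frac{4179743}{11921} \approx 350.62$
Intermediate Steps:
$j{\left(D \right)} = - \frac{7}{2}$ ($j{\left(D \right)} = -2 + \frac{1}{2} \left(-3\right) = -2 - \frac{3}{2} = - \frac{7}{2}$)
$o = \frac{23}{44}$ ($o = \left(-23\right) \left(- \frac{1}{44}\right) = \frac{23}{44} \approx 0.52273$)
$X{\left(q,K \right)} = - \frac{44}{131}$ ($X{\left(q,K \right)} = \frac{1}{- \frac{7}{2} + \frac{23}{44}} = \frac{1}{- \frac{131}{44}} = - \frac{44}{131}$)
$X{\left(-32,20 \right)} + \left(\frac{1}{-91} \cdot 4 + 351\right) = - \frac{44}{131} + \left(\frac{1}{-91} \cdot 4 + 351\right) = - \frac{44}{131} + \left(\left(- \frac{1}{91}\right) 4 + 351\right) = - \frac{44}{131} + \left(- \frac{4}{91} + 351\right) = - \frac{44}{131} + \frac{31937}{91} = \frac{4179743}{11921}$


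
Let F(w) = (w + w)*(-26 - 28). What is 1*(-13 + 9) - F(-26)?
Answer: -2812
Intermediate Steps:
F(w) = -108*w (F(w) = (2*w)*(-54) = -108*w)
1*(-13 + 9) - F(-26) = 1*(-13 + 9) - (-108)*(-26) = 1*(-4) - 1*2808 = -4 - 2808 = -2812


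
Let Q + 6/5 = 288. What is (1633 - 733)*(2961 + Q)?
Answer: 2923020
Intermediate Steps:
Q = 1434/5 (Q = -6/5 + 288 = 1434/5 ≈ 286.80)
(1633 - 733)*(2961 + Q) = (1633 - 733)*(2961 + 1434/5) = 900*(16239/5) = 2923020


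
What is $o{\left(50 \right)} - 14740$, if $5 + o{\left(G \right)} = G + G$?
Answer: $-14645$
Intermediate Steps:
$o{\left(G \right)} = -5 + 2 G$ ($o{\left(G \right)} = -5 + \left(G + G\right) = -5 + 2 G$)
$o{\left(50 \right)} - 14740 = \left(-5 + 2 \cdot 50\right) - 14740 = \left(-5 + 100\right) - 14740 = 95 - 14740 = -14645$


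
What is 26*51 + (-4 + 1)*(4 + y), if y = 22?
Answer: 1248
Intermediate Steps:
26*51 + (-4 + 1)*(4 + y) = 26*51 + (-4 + 1)*(4 + 22) = 1326 - 3*26 = 1326 - 78 = 1248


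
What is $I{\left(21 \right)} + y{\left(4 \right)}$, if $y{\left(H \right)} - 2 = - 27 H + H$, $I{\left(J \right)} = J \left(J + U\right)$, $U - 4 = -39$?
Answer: $-396$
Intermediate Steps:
$U = -35$ ($U = 4 - 39 = -35$)
$I{\left(J \right)} = J \left(-35 + J\right)$ ($I{\left(J \right)} = J \left(J - 35\right) = J \left(-35 + J\right)$)
$y{\left(H \right)} = 2 - 26 H$ ($y{\left(H \right)} = 2 + \left(- 27 H + H\right) = 2 - 26 H$)
$I{\left(21 \right)} + y{\left(4 \right)} = 21 \left(-35 + 21\right) + \left(2 - 104\right) = 21 \left(-14\right) + \left(2 - 104\right) = -294 - 102 = -396$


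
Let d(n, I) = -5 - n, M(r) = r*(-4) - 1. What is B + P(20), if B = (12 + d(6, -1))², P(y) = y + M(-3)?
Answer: 32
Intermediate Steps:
M(r) = -1 - 4*r (M(r) = -4*r - 1 = -1 - 4*r)
P(y) = 11 + y (P(y) = y + (-1 - 4*(-3)) = y + (-1 + 12) = y + 11 = 11 + y)
B = 1 (B = (12 + (-5 - 1*6))² = (12 + (-5 - 6))² = (12 - 11)² = 1² = 1)
B + P(20) = 1 + (11 + 20) = 1 + 31 = 32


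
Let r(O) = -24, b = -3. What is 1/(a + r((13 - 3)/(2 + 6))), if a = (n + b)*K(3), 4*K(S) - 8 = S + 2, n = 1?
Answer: -2/61 ≈ -0.032787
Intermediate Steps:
K(S) = 5/2 + S/4 (K(S) = 2 + (S + 2)/4 = 2 + (2 + S)/4 = 2 + (1/2 + S/4) = 5/2 + S/4)
a = -13/2 (a = (1 - 3)*(5/2 + (1/4)*3) = -2*(5/2 + 3/4) = -2*13/4 = -13/2 ≈ -6.5000)
1/(a + r((13 - 3)/(2 + 6))) = 1/(-13/2 - 24) = 1/(-61/2) = -2/61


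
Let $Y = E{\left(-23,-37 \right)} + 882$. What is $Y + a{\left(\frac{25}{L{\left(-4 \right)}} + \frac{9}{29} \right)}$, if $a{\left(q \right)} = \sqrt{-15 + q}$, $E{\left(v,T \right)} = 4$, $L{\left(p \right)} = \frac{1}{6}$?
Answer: $886 + \frac{6 \sqrt{3161}}{29} \approx 897.63$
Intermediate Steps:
$L{\left(p \right)} = \frac{1}{6}$
$Y = 886$ ($Y = 4 + 882 = 886$)
$Y + a{\left(\frac{25}{L{\left(-4 \right)}} + \frac{9}{29} \right)} = 886 + \sqrt{-15 + \left(25 \frac{1}{\frac{1}{6}} + \frac{9}{29}\right)} = 886 + \sqrt{-15 + \left(25 \cdot 6 + 9 \cdot \frac{1}{29}\right)} = 886 + \sqrt{-15 + \left(150 + \frac{9}{29}\right)} = 886 + \sqrt{-15 + \frac{4359}{29}} = 886 + \sqrt{\frac{3924}{29}} = 886 + \frac{6 \sqrt{3161}}{29}$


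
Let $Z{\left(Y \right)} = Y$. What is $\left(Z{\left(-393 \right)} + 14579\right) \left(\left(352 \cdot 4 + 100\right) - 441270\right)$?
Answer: $-6238463732$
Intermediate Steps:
$\left(Z{\left(-393 \right)} + 14579\right) \left(\left(352 \cdot 4 + 100\right) - 441270\right) = \left(-393 + 14579\right) \left(\left(352 \cdot 4 + 100\right) - 441270\right) = 14186 \left(\left(1408 + 100\right) - 441270\right) = 14186 \left(1508 - 441270\right) = 14186 \left(-439762\right) = -6238463732$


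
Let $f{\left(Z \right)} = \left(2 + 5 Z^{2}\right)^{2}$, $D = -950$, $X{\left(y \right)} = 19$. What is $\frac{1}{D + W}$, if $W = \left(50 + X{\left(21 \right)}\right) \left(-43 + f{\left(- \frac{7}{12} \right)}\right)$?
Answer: $- \frac{6912}{20540257} \approx -0.00033651$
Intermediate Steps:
$W = - \frac{13973857}{6912}$ ($W = \left(50 + 19\right) \left(-43 + \left(2 + 5 \left(- \frac{7}{12}\right)^{2}\right)^{2}\right) = 69 \left(-43 + \left(2 + 5 \left(\left(-7\right) \frac{1}{12}\right)^{2}\right)^{2}\right) = 69 \left(-43 + \left(2 + 5 \left(- \frac{7}{12}\right)^{2}\right)^{2}\right) = 69 \left(-43 + \left(2 + 5 \cdot \frac{49}{144}\right)^{2}\right) = 69 \left(-43 + \left(2 + \frac{245}{144}\right)^{2}\right) = 69 \left(-43 + \left(\frac{533}{144}\right)^{2}\right) = 69 \left(-43 + \frac{284089}{20736}\right) = 69 \left(- \frac{607559}{20736}\right) = - \frac{13973857}{6912} \approx -2021.7$)
$\frac{1}{D + W} = \frac{1}{-950 - \frac{13973857}{6912}} = \frac{1}{- \frac{20540257}{6912}} = - \frac{6912}{20540257}$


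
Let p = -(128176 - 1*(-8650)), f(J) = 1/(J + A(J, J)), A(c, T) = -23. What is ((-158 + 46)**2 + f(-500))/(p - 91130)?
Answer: -6560511/119220988 ≈ -0.055028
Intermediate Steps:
f(J) = 1/(-23 + J) (f(J) = 1/(J - 23) = 1/(-23 + J))
p = -136826 (p = -(128176 + 8650) = -1*136826 = -136826)
((-158 + 46)**2 + f(-500))/(p - 91130) = ((-158 + 46)**2 + 1/(-23 - 500))/(-136826 - 91130) = ((-112)**2 + 1/(-523))/(-227956) = (12544 - 1/523)*(-1/227956) = (6560511/523)*(-1/227956) = -6560511/119220988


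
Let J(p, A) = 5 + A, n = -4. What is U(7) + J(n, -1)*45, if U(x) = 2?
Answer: 182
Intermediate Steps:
U(7) + J(n, -1)*45 = 2 + (5 - 1)*45 = 2 + 4*45 = 2 + 180 = 182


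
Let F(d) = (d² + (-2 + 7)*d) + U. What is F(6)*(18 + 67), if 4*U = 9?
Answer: 23205/4 ≈ 5801.3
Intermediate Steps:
U = 9/4 (U = (¼)*9 = 9/4 ≈ 2.2500)
F(d) = 9/4 + d² + 5*d (F(d) = (d² + (-2 + 7)*d) + 9/4 = (d² + 5*d) + 9/4 = 9/4 + d² + 5*d)
F(6)*(18 + 67) = (9/4 + 6² + 5*6)*(18 + 67) = (9/4 + 36 + 30)*85 = (273/4)*85 = 23205/4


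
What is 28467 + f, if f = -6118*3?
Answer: 10113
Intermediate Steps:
f = -18354
28467 + f = 28467 - 18354 = 10113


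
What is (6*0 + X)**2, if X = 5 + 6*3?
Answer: 529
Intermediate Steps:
X = 23 (X = 5 + 18 = 23)
(6*0 + X)**2 = (6*0 + 23)**2 = (0 + 23)**2 = 23**2 = 529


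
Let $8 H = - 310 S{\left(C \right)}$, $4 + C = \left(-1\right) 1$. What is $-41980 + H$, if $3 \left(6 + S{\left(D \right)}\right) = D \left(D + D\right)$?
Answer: $- \frac{127180}{3} \approx -42393.0$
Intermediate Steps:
$C = -5$ ($C = -4 - 1 = -5$)
$S{\left(D \right)} = -6 + \frac{2 D^{2}}{3}$ ($S{\left(D \right)} = -6 + \frac{D \left(D + D\right)}{3} = -6 + \frac{D 2 D}{3} = -6 + \frac{2 D^{2}}{3}$)
$H = - \frac{1240}{3}$ ($H = \frac{\left(-310\right) \left(-6 + \frac{2 \left(-5\right)^{2}}{3}\right)}{8} = \frac{\left(-310\right) \left(-6 + \frac{2}{3} \cdot 25\right)}{8} = \frac{\left(-310\right) \left(-6 + \frac{50}{3}\right)}{8} = \frac{\left(-310\right) \frac{32}{3}}{8} = \frac{1}{8} \left(- \frac{9920}{3}\right) = - \frac{1240}{3} \approx -413.33$)
$-41980 + H = -41980 - \frac{1240}{3} = - \frac{127180}{3}$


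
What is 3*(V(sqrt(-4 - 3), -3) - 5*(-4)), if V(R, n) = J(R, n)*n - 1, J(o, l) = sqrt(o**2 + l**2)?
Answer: 57 - 9*sqrt(2) ≈ 44.272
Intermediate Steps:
J(o, l) = sqrt(l**2 + o**2)
V(R, n) = -1 + n*sqrt(R**2 + n**2) (V(R, n) = sqrt(n**2 + R**2)*n - 1 = sqrt(R**2 + n**2)*n - 1 = n*sqrt(R**2 + n**2) - 1 = -1 + n*sqrt(R**2 + n**2))
3*(V(sqrt(-4 - 3), -3) - 5*(-4)) = 3*((-1 - 3*sqrt((sqrt(-4 - 3))**2 + (-3)**2)) - 5*(-4)) = 3*((-1 - 3*sqrt((sqrt(-7))**2 + 9)) + 20) = 3*((-1 - 3*sqrt((I*sqrt(7))**2 + 9)) + 20) = 3*((-1 - 3*sqrt(-7 + 9)) + 20) = 3*((-1 - 3*sqrt(2)) + 20) = 3*(19 - 3*sqrt(2)) = 57 - 9*sqrt(2)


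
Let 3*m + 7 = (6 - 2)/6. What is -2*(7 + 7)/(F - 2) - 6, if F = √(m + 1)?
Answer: 114/23 + 42*I*√10/23 ≈ 4.9565 + 5.7746*I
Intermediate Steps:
m = -19/9 (m = -7/3 + ((6 - 2)/6)/3 = -7/3 + (4*(⅙))/3 = -7/3 + (⅓)*(⅔) = -7/3 + 2/9 = -19/9 ≈ -2.1111)
F = I*√10/3 (F = √(-19/9 + 1) = √(-10/9) = I*√10/3 ≈ 1.0541*I)
-2*(7 + 7)/(F - 2) - 6 = -2*(7 + 7)/(I*√10/3 - 2) - 6 = -28/(-2 + I*√10/3) - 6 = -6 - 28/(-2 + I*√10/3)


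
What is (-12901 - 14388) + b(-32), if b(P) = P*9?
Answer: -27577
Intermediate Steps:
b(P) = 9*P
(-12901 - 14388) + b(-32) = (-12901 - 14388) + 9*(-32) = -27289 - 288 = -27577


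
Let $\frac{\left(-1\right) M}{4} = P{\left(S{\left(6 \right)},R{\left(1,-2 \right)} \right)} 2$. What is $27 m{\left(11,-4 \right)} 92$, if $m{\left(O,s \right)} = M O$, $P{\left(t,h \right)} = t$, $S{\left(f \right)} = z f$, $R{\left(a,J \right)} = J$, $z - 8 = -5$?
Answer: $-3934656$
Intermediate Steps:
$z = 3$ ($z = 8 - 5 = 3$)
$S{\left(f \right)} = 3 f$
$M = -144$ ($M = - 4 \cdot 3 \cdot 6 \cdot 2 = - 4 \cdot 18 \cdot 2 = \left(-4\right) 36 = -144$)
$m{\left(O,s \right)} = - 144 O$
$27 m{\left(11,-4 \right)} 92 = 27 \left(\left(-144\right) 11\right) 92 = 27 \left(-1584\right) 92 = \left(-42768\right) 92 = -3934656$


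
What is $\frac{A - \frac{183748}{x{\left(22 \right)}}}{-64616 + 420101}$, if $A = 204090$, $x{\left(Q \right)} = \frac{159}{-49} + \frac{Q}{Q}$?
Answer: $\frac{1209752}{1503975} \approx 0.80437$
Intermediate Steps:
$x{\left(Q \right)} = - \frac{110}{49}$ ($x{\left(Q \right)} = 159 \left(- \frac{1}{49}\right) + 1 = - \frac{159}{49} + 1 = - \frac{110}{49}$)
$\frac{A - \frac{183748}{x{\left(22 \right)}}}{-64616 + 420101} = \frac{204090 - \frac{183748}{- \frac{110}{49}}}{-64616 + 420101} = \frac{204090 - - \frac{4501826}{55}}{355485} = \left(204090 + \frac{4501826}{55}\right) \frac{1}{355485} = \frac{15726776}{55} \cdot \frac{1}{355485} = \frac{1209752}{1503975}$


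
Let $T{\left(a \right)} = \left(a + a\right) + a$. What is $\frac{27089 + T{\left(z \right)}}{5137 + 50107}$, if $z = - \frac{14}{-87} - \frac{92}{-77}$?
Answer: $\frac{60498819}{123359852} \approx 0.49043$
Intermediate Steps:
$z = \frac{9082}{6699}$ ($z = \left(-14\right) \left(- \frac{1}{87}\right) - - \frac{92}{77} = \frac{14}{87} + \frac{92}{77} = \frac{9082}{6699} \approx 1.3557$)
$T{\left(a \right)} = 3 a$ ($T{\left(a \right)} = 2 a + a = 3 a$)
$\frac{27089 + T{\left(z \right)}}{5137 + 50107} = \frac{27089 + 3 \cdot \frac{9082}{6699}}{5137 + 50107} = \frac{27089 + \frac{9082}{2233}}{55244} = \frac{60498819}{2233} \cdot \frac{1}{55244} = \frac{60498819}{123359852}$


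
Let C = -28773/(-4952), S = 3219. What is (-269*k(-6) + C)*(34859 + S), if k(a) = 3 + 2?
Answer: -126260308013/2476 ≈ -5.0994e+7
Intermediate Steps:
C = 28773/4952 (C = -28773*(-1/4952) = 28773/4952 ≈ 5.8104)
k(a) = 5
(-269*k(-6) + C)*(34859 + S) = (-269*5 + 28773/4952)*(34859 + 3219) = (-1345 + 28773/4952)*38078 = -6631667/4952*38078 = -126260308013/2476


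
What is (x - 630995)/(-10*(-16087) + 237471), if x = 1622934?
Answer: 991939/398341 ≈ 2.4902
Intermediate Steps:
(x - 630995)/(-10*(-16087) + 237471) = (1622934 - 630995)/(-10*(-16087) + 237471) = 991939/(160870 + 237471) = 991939/398341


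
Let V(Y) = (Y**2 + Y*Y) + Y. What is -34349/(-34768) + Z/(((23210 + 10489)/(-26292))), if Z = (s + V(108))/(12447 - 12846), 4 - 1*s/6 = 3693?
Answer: 26222822647/7420429936 ≈ 3.5339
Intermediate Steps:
V(Y) = Y + 2*Y**2 (V(Y) = (Y**2 + Y**2) + Y = 2*Y**2 + Y = Y + 2*Y**2)
s = -22134 (s = 24 - 6*3693 = 24 - 22158 = -22134)
Z = -62/19 (Z = (-22134 + 108*(1 + 2*108))/(12447 - 12846) = (-22134 + 108*(1 + 216))/(-399) = (-22134 + 108*217)*(-1/399) = (-22134 + 23436)*(-1/399) = 1302*(-1/399) = -62/19 ≈ -3.2632)
-34349/(-34768) + Z/(((23210 + 10489)/(-26292))) = -34349/(-34768) - 62*(-26292/(23210 + 10489))/19 = -34349*(-1/34768) - 62/(19*(33699*(-1/26292))) = 34349/34768 - 62/(19*(-11233/8764)) = 34349/34768 - 62/19*(-8764/11233) = 34349/34768 + 543368/213427 = 26222822647/7420429936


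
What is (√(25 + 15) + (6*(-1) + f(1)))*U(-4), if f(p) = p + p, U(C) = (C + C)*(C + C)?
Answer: -256 + 128*√10 ≈ 148.77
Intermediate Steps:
U(C) = 4*C² (U(C) = (2*C)*(2*C) = 4*C²)
f(p) = 2*p
(√(25 + 15) + (6*(-1) + f(1)))*U(-4) = (√(25 + 15) + (6*(-1) + 2*1))*(4*(-4)²) = (√40 + (-6 + 2))*(4*16) = (2*√10 - 4)*64 = (-4 + 2*√10)*64 = -256 + 128*√10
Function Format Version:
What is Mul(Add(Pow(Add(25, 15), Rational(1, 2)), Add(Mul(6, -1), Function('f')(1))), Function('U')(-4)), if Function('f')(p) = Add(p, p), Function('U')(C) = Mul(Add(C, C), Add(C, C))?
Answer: Add(-256, Mul(128, Pow(10, Rational(1, 2)))) ≈ 148.77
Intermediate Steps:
Function('U')(C) = Mul(4, Pow(C, 2)) (Function('U')(C) = Mul(Mul(2, C), Mul(2, C)) = Mul(4, Pow(C, 2)))
Function('f')(p) = Mul(2, p)
Mul(Add(Pow(Add(25, 15), Rational(1, 2)), Add(Mul(6, -1), Function('f')(1))), Function('U')(-4)) = Mul(Add(Pow(Add(25, 15), Rational(1, 2)), Add(Mul(6, -1), Mul(2, 1))), Mul(4, Pow(-4, 2))) = Mul(Add(Pow(40, Rational(1, 2)), Add(-6, 2)), Mul(4, 16)) = Mul(Add(Mul(2, Pow(10, Rational(1, 2))), -4), 64) = Mul(Add(-4, Mul(2, Pow(10, Rational(1, 2)))), 64) = Add(-256, Mul(128, Pow(10, Rational(1, 2))))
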